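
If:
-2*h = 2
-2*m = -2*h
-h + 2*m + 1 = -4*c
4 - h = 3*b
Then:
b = 5/3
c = 0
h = -1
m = -1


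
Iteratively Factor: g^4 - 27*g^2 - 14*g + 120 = (g - 5)*(g^3 + 5*g^2 - 2*g - 24) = (g - 5)*(g + 4)*(g^2 + g - 6) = (g - 5)*(g - 2)*(g + 4)*(g + 3)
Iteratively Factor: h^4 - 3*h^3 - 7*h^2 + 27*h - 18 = (h - 3)*(h^3 - 7*h + 6) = (h - 3)*(h + 3)*(h^2 - 3*h + 2) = (h - 3)*(h - 1)*(h + 3)*(h - 2)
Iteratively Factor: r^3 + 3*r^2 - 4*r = (r + 4)*(r^2 - r) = (r - 1)*(r + 4)*(r)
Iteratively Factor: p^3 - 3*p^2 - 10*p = (p - 5)*(p^2 + 2*p) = (p - 5)*(p + 2)*(p)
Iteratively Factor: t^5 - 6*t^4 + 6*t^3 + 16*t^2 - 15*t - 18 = (t - 2)*(t^4 - 4*t^3 - 2*t^2 + 12*t + 9) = (t - 3)*(t - 2)*(t^3 - t^2 - 5*t - 3) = (t - 3)^2*(t - 2)*(t^2 + 2*t + 1) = (t - 3)^2*(t - 2)*(t + 1)*(t + 1)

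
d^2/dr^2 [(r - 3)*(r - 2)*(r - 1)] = 6*r - 12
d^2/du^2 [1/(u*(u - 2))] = 2*(u^2 + u*(u - 2) + (u - 2)^2)/(u^3*(u - 2)^3)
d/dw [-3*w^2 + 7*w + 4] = 7 - 6*w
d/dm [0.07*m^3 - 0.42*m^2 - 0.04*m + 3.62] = 0.21*m^2 - 0.84*m - 0.04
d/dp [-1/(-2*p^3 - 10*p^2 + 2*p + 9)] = 2*(-3*p^2 - 10*p + 1)/(2*p^3 + 10*p^2 - 2*p - 9)^2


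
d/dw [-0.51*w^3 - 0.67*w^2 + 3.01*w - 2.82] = -1.53*w^2 - 1.34*w + 3.01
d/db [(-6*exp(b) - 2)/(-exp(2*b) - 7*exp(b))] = 2*(-3*exp(2*b) - 2*exp(b) - 7)*exp(-b)/(exp(2*b) + 14*exp(b) + 49)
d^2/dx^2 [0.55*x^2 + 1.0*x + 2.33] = 1.10000000000000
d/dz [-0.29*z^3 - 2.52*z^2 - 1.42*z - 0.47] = -0.87*z^2 - 5.04*z - 1.42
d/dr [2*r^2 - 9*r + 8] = 4*r - 9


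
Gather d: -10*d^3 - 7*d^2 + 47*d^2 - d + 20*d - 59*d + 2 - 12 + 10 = -10*d^3 + 40*d^2 - 40*d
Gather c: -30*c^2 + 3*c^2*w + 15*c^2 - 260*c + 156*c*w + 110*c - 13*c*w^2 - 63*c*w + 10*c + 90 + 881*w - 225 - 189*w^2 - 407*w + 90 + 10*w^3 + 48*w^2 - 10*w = c^2*(3*w - 15) + c*(-13*w^2 + 93*w - 140) + 10*w^3 - 141*w^2 + 464*w - 45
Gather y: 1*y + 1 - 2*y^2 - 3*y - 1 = -2*y^2 - 2*y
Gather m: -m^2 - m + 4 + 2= -m^2 - m + 6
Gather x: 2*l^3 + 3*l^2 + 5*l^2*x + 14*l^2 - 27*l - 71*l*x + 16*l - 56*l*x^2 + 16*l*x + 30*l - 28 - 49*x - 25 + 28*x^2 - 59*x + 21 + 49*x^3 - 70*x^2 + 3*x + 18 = 2*l^3 + 17*l^2 + 19*l + 49*x^3 + x^2*(-56*l - 42) + x*(5*l^2 - 55*l - 105) - 14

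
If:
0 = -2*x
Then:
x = 0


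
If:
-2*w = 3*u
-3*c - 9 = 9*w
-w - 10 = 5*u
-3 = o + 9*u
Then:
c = -111/7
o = 159/7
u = -20/7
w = 30/7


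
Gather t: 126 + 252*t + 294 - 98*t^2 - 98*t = -98*t^2 + 154*t + 420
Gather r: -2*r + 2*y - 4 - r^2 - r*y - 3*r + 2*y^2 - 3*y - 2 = -r^2 + r*(-y - 5) + 2*y^2 - y - 6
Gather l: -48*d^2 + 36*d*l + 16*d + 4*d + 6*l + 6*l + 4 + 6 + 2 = -48*d^2 + 20*d + l*(36*d + 12) + 12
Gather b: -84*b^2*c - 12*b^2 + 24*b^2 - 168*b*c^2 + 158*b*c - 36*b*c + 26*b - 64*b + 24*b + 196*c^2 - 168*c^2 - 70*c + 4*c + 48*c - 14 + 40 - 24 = b^2*(12 - 84*c) + b*(-168*c^2 + 122*c - 14) + 28*c^2 - 18*c + 2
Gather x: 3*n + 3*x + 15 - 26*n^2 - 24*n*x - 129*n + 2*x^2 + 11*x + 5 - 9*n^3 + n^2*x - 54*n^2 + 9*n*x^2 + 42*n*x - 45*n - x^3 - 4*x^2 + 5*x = -9*n^3 - 80*n^2 - 171*n - x^3 + x^2*(9*n - 2) + x*(n^2 + 18*n + 19) + 20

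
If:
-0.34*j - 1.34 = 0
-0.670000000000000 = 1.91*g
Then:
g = -0.35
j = -3.94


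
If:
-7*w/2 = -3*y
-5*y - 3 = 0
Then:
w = -18/35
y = -3/5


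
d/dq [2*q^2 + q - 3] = 4*q + 1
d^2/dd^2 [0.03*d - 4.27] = 0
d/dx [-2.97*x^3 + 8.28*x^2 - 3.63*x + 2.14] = -8.91*x^2 + 16.56*x - 3.63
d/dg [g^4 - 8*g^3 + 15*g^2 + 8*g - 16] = 4*g^3 - 24*g^2 + 30*g + 8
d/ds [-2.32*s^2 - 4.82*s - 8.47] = -4.64*s - 4.82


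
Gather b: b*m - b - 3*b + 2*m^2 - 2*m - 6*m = b*(m - 4) + 2*m^2 - 8*m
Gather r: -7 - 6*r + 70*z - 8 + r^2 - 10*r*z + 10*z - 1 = r^2 + r*(-10*z - 6) + 80*z - 16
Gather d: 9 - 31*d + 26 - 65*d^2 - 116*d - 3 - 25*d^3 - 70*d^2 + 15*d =-25*d^3 - 135*d^2 - 132*d + 32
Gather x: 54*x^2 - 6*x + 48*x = 54*x^2 + 42*x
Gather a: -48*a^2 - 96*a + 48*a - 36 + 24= -48*a^2 - 48*a - 12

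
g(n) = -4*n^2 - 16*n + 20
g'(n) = -8*n - 16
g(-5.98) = -27.36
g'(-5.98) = 31.84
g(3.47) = -83.68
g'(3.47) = -43.76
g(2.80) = -56.16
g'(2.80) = -38.40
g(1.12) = -2.94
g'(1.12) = -24.96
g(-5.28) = -7.03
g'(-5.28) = 26.24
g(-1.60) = 35.36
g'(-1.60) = -3.20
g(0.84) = 3.74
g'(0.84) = -22.72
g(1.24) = -5.99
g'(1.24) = -25.92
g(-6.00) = -28.00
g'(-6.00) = 32.00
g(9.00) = -448.00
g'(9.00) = -88.00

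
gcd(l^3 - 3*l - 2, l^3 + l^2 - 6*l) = l - 2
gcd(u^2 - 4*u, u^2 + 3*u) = u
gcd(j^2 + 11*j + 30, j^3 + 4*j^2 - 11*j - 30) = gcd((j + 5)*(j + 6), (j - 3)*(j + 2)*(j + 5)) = j + 5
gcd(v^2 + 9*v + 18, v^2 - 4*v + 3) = 1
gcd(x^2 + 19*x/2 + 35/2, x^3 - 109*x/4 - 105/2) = x + 5/2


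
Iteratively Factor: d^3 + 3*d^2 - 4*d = (d - 1)*(d^2 + 4*d) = (d - 1)*(d + 4)*(d)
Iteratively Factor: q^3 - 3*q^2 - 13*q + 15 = (q - 5)*(q^2 + 2*q - 3) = (q - 5)*(q - 1)*(q + 3)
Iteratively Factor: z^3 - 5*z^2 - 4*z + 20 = (z - 2)*(z^2 - 3*z - 10) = (z - 2)*(z + 2)*(z - 5)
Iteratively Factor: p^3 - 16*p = (p - 4)*(p^2 + 4*p) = (p - 4)*(p + 4)*(p)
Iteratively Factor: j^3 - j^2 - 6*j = (j + 2)*(j^2 - 3*j) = j*(j + 2)*(j - 3)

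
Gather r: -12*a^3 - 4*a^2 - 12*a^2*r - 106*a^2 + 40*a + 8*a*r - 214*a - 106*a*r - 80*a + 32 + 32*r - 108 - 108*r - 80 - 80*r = -12*a^3 - 110*a^2 - 254*a + r*(-12*a^2 - 98*a - 156) - 156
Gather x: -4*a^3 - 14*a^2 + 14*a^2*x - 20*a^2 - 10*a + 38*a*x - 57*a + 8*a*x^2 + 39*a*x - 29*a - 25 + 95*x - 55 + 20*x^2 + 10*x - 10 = -4*a^3 - 34*a^2 - 96*a + x^2*(8*a + 20) + x*(14*a^2 + 77*a + 105) - 90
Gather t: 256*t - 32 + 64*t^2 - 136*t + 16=64*t^2 + 120*t - 16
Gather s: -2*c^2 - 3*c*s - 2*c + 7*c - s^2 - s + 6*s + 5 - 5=-2*c^2 + 5*c - s^2 + s*(5 - 3*c)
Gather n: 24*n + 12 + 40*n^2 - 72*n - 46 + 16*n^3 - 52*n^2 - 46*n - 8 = 16*n^3 - 12*n^2 - 94*n - 42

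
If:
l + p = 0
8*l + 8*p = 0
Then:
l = -p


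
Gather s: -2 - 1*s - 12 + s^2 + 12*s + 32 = s^2 + 11*s + 18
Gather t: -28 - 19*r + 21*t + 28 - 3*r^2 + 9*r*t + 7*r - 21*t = -3*r^2 + 9*r*t - 12*r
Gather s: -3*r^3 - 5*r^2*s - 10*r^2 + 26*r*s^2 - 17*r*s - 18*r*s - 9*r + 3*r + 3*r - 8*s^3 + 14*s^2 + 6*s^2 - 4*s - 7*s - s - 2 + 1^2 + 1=-3*r^3 - 10*r^2 - 3*r - 8*s^3 + s^2*(26*r + 20) + s*(-5*r^2 - 35*r - 12)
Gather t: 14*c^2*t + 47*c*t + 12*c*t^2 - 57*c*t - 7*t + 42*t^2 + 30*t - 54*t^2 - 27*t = t^2*(12*c - 12) + t*(14*c^2 - 10*c - 4)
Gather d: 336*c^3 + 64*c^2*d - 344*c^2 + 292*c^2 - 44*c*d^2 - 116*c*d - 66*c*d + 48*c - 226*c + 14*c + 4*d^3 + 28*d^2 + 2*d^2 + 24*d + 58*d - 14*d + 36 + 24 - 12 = 336*c^3 - 52*c^2 - 164*c + 4*d^3 + d^2*(30 - 44*c) + d*(64*c^2 - 182*c + 68) + 48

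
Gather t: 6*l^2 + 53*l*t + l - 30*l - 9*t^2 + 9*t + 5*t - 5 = 6*l^2 - 29*l - 9*t^2 + t*(53*l + 14) - 5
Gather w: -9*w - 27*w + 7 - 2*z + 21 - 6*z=-36*w - 8*z + 28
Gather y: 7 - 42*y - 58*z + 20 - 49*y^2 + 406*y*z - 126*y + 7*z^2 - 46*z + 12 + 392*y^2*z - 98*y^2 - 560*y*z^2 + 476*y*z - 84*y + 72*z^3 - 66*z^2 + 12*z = y^2*(392*z - 147) + y*(-560*z^2 + 882*z - 252) + 72*z^3 - 59*z^2 - 92*z + 39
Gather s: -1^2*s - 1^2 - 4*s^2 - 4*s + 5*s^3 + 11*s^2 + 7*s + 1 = 5*s^3 + 7*s^2 + 2*s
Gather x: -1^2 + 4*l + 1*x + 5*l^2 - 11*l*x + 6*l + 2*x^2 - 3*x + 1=5*l^2 + 10*l + 2*x^2 + x*(-11*l - 2)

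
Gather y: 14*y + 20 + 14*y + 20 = 28*y + 40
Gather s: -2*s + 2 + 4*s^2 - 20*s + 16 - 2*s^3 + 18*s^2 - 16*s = -2*s^3 + 22*s^2 - 38*s + 18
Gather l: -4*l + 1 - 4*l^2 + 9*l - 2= -4*l^2 + 5*l - 1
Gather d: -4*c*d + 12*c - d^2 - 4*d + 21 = 12*c - d^2 + d*(-4*c - 4) + 21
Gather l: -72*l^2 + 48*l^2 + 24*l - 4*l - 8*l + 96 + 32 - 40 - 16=-24*l^2 + 12*l + 72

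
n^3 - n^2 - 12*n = n*(n - 4)*(n + 3)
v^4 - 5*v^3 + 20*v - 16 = (v - 4)*(v - 2)*(v - 1)*(v + 2)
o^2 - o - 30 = (o - 6)*(o + 5)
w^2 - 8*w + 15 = (w - 5)*(w - 3)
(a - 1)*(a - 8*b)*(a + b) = a^3 - 7*a^2*b - a^2 - 8*a*b^2 + 7*a*b + 8*b^2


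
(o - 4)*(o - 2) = o^2 - 6*o + 8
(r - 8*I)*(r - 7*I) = r^2 - 15*I*r - 56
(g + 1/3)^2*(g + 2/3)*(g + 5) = g^4 + 19*g^3/3 + 65*g^2/9 + 77*g/27 + 10/27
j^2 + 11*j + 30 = (j + 5)*(j + 6)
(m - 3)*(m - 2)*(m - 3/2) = m^3 - 13*m^2/2 + 27*m/2 - 9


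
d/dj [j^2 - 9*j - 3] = 2*j - 9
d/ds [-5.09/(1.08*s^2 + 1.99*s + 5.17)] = (10.9944*s + 10.1291)/(1.08*s^2 + 1.99*s + 5.17)^2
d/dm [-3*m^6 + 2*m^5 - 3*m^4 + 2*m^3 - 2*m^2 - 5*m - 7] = -18*m^5 + 10*m^4 - 12*m^3 + 6*m^2 - 4*m - 5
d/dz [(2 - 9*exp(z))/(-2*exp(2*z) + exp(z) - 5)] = (-(4*exp(z) - 1)*(9*exp(z) - 2) + 18*exp(2*z) - 9*exp(z) + 45)*exp(z)/(2*exp(2*z) - exp(z) + 5)^2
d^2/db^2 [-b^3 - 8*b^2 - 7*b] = -6*b - 16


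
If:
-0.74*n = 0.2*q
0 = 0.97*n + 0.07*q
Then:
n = 0.00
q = 0.00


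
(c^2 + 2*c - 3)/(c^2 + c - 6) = (c - 1)/(c - 2)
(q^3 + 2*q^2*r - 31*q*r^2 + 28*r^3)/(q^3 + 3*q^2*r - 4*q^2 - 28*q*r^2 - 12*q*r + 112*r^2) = (q - r)/(q - 4)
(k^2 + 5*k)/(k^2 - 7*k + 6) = k*(k + 5)/(k^2 - 7*k + 6)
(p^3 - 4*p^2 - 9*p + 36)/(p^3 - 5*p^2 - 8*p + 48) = (p - 3)/(p - 4)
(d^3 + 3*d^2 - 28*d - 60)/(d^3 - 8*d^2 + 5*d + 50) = (d + 6)/(d - 5)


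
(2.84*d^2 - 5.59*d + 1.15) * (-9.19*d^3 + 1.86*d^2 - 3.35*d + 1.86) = -26.0996*d^5 + 56.6545*d^4 - 30.4799*d^3 + 26.1479*d^2 - 14.2499*d + 2.139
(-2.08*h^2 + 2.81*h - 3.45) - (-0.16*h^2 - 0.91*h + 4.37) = -1.92*h^2 + 3.72*h - 7.82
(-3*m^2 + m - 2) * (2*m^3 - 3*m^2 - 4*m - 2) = -6*m^5 + 11*m^4 + 5*m^3 + 8*m^2 + 6*m + 4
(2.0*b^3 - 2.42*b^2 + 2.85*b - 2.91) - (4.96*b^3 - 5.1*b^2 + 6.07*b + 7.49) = -2.96*b^3 + 2.68*b^2 - 3.22*b - 10.4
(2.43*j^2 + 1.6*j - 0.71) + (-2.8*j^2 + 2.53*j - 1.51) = -0.37*j^2 + 4.13*j - 2.22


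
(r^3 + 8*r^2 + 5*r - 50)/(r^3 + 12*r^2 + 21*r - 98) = (r^2 + 10*r + 25)/(r^2 + 14*r + 49)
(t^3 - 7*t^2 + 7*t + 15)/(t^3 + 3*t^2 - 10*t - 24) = (t^2 - 4*t - 5)/(t^2 + 6*t + 8)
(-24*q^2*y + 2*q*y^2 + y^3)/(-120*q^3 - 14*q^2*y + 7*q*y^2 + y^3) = y/(5*q + y)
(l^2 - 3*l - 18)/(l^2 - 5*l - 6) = (l + 3)/(l + 1)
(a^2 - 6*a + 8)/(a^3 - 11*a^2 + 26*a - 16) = (a - 4)/(a^2 - 9*a + 8)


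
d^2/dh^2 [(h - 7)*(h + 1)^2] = 6*h - 10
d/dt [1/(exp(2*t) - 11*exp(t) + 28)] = (11 - 2*exp(t))*exp(t)/(exp(2*t) - 11*exp(t) + 28)^2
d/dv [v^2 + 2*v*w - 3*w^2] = 2*v + 2*w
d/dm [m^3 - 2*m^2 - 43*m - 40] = 3*m^2 - 4*m - 43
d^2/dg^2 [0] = 0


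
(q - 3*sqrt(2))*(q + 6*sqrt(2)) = q^2 + 3*sqrt(2)*q - 36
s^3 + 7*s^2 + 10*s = s*(s + 2)*(s + 5)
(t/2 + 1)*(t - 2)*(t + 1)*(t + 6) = t^4/2 + 7*t^3/2 + t^2 - 14*t - 12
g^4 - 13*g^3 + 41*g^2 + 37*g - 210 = (g - 7)*(g - 5)*(g - 3)*(g + 2)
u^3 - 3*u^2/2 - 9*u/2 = u*(u - 3)*(u + 3/2)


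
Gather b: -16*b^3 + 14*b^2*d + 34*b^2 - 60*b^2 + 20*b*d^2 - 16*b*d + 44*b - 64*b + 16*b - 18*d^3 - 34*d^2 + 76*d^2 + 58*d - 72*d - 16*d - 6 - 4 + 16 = -16*b^3 + b^2*(14*d - 26) + b*(20*d^2 - 16*d - 4) - 18*d^3 + 42*d^2 - 30*d + 6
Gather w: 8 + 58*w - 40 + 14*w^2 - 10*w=14*w^2 + 48*w - 32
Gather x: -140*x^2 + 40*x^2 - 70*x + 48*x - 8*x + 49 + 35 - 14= -100*x^2 - 30*x + 70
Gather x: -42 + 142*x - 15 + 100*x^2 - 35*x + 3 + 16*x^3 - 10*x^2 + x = 16*x^3 + 90*x^2 + 108*x - 54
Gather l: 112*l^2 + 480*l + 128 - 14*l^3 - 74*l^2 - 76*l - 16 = -14*l^3 + 38*l^2 + 404*l + 112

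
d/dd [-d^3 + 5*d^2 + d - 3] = -3*d^2 + 10*d + 1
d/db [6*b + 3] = 6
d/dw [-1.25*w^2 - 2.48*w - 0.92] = -2.5*w - 2.48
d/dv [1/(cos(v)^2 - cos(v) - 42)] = (2*cos(v) - 1)*sin(v)/(sin(v)^2 + cos(v) + 41)^2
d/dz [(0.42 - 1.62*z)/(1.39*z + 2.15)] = (-5.652852*z - 8.74362)/(1.39*z + 2.15)^3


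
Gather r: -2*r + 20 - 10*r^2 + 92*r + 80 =-10*r^2 + 90*r + 100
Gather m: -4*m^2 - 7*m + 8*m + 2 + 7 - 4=-4*m^2 + m + 5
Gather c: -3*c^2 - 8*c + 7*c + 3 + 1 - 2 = -3*c^2 - c + 2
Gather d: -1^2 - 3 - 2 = -6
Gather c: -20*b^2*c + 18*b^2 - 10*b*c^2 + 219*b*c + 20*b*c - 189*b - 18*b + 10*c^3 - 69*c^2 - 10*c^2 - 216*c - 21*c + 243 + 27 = 18*b^2 - 207*b + 10*c^3 + c^2*(-10*b - 79) + c*(-20*b^2 + 239*b - 237) + 270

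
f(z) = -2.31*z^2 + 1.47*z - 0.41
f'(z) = 1.47 - 4.62*z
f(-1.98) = -12.38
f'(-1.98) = 10.62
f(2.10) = -7.51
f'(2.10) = -8.23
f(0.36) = -0.18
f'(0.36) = -0.19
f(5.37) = -59.13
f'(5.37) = -23.34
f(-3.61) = -35.82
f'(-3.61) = 18.15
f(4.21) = -35.16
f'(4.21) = -17.98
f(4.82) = -46.99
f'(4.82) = -20.80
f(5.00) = -50.81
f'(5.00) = -21.63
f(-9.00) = -200.75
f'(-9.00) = 43.05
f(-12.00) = -350.69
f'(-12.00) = 56.91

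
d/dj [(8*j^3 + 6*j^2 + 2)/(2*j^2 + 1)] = 4*j*(4*j^3 + 6*j + 1)/(4*j^4 + 4*j^2 + 1)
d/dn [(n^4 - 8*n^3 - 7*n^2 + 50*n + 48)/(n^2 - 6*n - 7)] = 2*(n^3 - 15*n^2 + 63*n - 31)/(n^2 - 14*n + 49)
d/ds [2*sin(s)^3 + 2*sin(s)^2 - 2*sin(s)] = 2*(3*sin(s)^2 + 2*sin(s) - 1)*cos(s)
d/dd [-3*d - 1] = -3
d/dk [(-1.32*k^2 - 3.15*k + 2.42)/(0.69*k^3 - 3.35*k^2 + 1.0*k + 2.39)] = (0.9108*k^4 + 4.347*k^3 - 16.8819*k^2 + 9.9044*k - 9.9485)/(0.4761*k^6 - 4.623*k^5 + 12.6025*k^4 - 3.4018*k^3 - 15.013*k^2 + 4.78*k + 5.7121)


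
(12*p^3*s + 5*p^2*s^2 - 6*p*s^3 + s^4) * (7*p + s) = 84*p^4*s + 47*p^3*s^2 - 37*p^2*s^3 + p*s^4 + s^5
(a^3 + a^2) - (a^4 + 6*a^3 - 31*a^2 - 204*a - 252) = -a^4 - 5*a^3 + 32*a^2 + 204*a + 252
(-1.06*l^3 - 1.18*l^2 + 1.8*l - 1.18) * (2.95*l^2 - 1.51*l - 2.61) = -3.127*l^5 - 1.8804*l^4 + 9.8584*l^3 - 3.1192*l^2 - 2.9162*l + 3.0798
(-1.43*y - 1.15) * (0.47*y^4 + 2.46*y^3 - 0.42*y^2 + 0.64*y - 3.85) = -0.6721*y^5 - 4.0583*y^4 - 2.2284*y^3 - 0.4322*y^2 + 4.7695*y + 4.4275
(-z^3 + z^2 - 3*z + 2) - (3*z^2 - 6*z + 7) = -z^3 - 2*z^2 + 3*z - 5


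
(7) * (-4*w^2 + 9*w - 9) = -28*w^2 + 63*w - 63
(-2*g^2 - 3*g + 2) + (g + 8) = -2*g^2 - 2*g + 10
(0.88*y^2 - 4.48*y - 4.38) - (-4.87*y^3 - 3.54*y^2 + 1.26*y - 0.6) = 4.87*y^3 + 4.42*y^2 - 5.74*y - 3.78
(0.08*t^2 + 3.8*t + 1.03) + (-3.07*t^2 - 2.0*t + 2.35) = -2.99*t^2 + 1.8*t + 3.38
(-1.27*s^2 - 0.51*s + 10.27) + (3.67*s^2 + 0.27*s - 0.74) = 2.4*s^2 - 0.24*s + 9.53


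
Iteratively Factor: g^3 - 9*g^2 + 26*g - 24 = (g - 4)*(g^2 - 5*g + 6) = (g - 4)*(g - 2)*(g - 3)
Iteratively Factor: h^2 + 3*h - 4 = (h + 4)*(h - 1)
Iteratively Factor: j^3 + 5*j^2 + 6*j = (j)*(j^2 + 5*j + 6) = j*(j + 3)*(j + 2)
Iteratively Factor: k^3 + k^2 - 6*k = (k + 3)*(k^2 - 2*k) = (k - 2)*(k + 3)*(k)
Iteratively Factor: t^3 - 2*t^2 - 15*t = (t - 5)*(t^2 + 3*t) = (t - 5)*(t + 3)*(t)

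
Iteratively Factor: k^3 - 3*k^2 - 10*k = (k - 5)*(k^2 + 2*k) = (k - 5)*(k + 2)*(k)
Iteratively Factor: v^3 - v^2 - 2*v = (v - 2)*(v^2 + v) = (v - 2)*(v + 1)*(v)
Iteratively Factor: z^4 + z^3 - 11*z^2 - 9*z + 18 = (z + 2)*(z^3 - z^2 - 9*z + 9) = (z + 2)*(z + 3)*(z^2 - 4*z + 3) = (z - 1)*(z + 2)*(z + 3)*(z - 3)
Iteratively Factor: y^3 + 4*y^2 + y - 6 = (y + 2)*(y^2 + 2*y - 3) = (y - 1)*(y + 2)*(y + 3)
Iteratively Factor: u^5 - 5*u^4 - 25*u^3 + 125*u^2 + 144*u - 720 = (u - 3)*(u^4 - 2*u^3 - 31*u^2 + 32*u + 240) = (u - 4)*(u - 3)*(u^3 + 2*u^2 - 23*u - 60) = (u - 4)*(u - 3)*(u + 3)*(u^2 - u - 20) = (u - 4)*(u - 3)*(u + 3)*(u + 4)*(u - 5)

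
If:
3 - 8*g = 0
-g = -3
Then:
No Solution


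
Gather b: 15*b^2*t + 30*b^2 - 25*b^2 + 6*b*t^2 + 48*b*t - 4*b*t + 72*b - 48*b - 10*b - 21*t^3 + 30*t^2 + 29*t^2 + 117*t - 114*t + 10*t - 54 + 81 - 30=b^2*(15*t + 5) + b*(6*t^2 + 44*t + 14) - 21*t^3 + 59*t^2 + 13*t - 3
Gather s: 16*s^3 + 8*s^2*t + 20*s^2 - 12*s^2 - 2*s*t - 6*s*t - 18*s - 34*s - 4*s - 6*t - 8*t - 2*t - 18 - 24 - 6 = 16*s^3 + s^2*(8*t + 8) + s*(-8*t - 56) - 16*t - 48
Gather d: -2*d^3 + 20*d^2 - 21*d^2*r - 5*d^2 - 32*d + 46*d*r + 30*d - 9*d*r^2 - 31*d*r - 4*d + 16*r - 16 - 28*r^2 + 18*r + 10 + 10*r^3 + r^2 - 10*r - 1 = -2*d^3 + d^2*(15 - 21*r) + d*(-9*r^2 + 15*r - 6) + 10*r^3 - 27*r^2 + 24*r - 7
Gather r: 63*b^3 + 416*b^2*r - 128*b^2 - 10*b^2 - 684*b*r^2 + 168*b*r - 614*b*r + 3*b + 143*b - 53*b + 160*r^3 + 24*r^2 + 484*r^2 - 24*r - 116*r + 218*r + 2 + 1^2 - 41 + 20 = 63*b^3 - 138*b^2 + 93*b + 160*r^3 + r^2*(508 - 684*b) + r*(416*b^2 - 446*b + 78) - 18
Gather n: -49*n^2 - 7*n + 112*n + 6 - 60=-49*n^2 + 105*n - 54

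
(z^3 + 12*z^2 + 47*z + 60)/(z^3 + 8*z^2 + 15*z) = (z + 4)/z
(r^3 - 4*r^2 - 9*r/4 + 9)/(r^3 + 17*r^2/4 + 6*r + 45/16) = 4*(2*r^2 - 11*r + 12)/(8*r^2 + 22*r + 15)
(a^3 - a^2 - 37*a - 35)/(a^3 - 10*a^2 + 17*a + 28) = (a + 5)/(a - 4)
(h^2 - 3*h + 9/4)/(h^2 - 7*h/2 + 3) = (h - 3/2)/(h - 2)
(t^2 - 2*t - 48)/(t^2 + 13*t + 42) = (t - 8)/(t + 7)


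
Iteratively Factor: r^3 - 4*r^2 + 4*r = (r - 2)*(r^2 - 2*r) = r*(r - 2)*(r - 2)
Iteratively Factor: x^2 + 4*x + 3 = (x + 1)*(x + 3)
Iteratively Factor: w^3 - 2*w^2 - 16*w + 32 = (w + 4)*(w^2 - 6*w + 8) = (w - 4)*(w + 4)*(w - 2)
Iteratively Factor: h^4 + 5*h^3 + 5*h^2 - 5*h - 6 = (h + 2)*(h^3 + 3*h^2 - h - 3) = (h + 1)*(h + 2)*(h^2 + 2*h - 3) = (h - 1)*(h + 1)*(h + 2)*(h + 3)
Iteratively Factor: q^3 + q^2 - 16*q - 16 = (q + 4)*(q^2 - 3*q - 4) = (q - 4)*(q + 4)*(q + 1)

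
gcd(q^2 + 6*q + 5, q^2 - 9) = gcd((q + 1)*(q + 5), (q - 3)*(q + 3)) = 1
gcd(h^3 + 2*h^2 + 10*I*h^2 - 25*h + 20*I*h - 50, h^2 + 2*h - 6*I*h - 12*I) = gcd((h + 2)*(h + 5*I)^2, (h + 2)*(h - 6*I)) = h + 2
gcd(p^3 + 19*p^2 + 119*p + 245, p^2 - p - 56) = p + 7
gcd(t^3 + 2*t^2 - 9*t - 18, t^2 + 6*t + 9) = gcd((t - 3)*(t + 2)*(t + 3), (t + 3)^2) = t + 3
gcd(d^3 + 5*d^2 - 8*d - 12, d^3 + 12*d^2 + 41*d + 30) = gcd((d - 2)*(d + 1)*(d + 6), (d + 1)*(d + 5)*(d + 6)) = d^2 + 7*d + 6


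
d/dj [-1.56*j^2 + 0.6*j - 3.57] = 0.6 - 3.12*j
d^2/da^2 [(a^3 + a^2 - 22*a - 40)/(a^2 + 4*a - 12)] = 4*(a^3 - 114*a^2 - 420*a - 1016)/(a^6 + 12*a^5 + 12*a^4 - 224*a^3 - 144*a^2 + 1728*a - 1728)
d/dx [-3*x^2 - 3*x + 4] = -6*x - 3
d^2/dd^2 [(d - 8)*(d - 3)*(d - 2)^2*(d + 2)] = 20*d^3 - 156*d^2 + 252*d + 8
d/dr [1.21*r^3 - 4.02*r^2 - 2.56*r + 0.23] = 3.63*r^2 - 8.04*r - 2.56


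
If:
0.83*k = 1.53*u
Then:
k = 1.8433734939759*u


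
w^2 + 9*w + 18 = (w + 3)*(w + 6)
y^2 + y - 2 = (y - 1)*(y + 2)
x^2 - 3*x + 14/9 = (x - 7/3)*(x - 2/3)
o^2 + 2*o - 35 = (o - 5)*(o + 7)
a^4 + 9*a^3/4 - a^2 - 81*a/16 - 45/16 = (a - 3/2)*(a + 1)*(a + 5/4)*(a + 3/2)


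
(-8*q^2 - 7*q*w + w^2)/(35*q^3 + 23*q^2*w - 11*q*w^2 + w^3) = (-8*q + w)/(35*q^2 - 12*q*w + w^2)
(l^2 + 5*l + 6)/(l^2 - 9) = (l + 2)/(l - 3)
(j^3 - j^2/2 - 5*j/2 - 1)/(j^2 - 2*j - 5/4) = 2*(j^2 - j - 2)/(2*j - 5)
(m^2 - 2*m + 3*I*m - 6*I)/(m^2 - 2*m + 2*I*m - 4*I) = (m + 3*I)/(m + 2*I)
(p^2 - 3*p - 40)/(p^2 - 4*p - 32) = (p + 5)/(p + 4)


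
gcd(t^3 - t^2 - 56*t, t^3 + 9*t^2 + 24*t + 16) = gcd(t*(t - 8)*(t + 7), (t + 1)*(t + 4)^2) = 1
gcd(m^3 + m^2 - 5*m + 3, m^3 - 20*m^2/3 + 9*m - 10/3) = m - 1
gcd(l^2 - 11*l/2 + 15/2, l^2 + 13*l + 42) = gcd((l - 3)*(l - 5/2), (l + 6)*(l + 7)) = 1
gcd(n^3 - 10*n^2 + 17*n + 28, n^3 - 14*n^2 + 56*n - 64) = n - 4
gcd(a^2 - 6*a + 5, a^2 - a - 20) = a - 5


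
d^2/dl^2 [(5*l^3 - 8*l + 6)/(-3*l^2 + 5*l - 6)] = 2*(37*l^3 + 288*l^2 - 702*l + 198)/(27*l^6 - 135*l^5 + 387*l^4 - 665*l^3 + 774*l^2 - 540*l + 216)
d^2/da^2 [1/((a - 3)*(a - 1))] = 2*((a - 3)^2 + (a - 3)*(a - 1) + (a - 1)^2)/((a - 3)^3*(a - 1)^3)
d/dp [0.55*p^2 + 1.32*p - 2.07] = 1.1*p + 1.32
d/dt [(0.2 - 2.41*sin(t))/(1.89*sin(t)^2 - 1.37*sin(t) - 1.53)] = (4.5549*sin(t)^2 - 0.756*sin(t) + 3.9613)*cos(t)/(3.5721*sin(t)^4 - 5.1786*sin(t)^3 - 3.9065*sin(t)^2 + 4.1922*sin(t) + 2.3409)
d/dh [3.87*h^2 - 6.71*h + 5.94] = 7.74*h - 6.71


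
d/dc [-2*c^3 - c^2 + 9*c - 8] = -6*c^2 - 2*c + 9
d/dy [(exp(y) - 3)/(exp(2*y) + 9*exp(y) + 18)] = (-(exp(y) - 3)*(2*exp(y) + 9) + exp(2*y) + 9*exp(y) + 18)*exp(y)/(exp(2*y) + 9*exp(y) + 18)^2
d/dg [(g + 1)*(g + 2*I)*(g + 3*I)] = 3*g^2 + g*(2 + 10*I) - 6 + 5*I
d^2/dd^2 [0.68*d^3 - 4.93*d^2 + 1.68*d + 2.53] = 4.08*d - 9.86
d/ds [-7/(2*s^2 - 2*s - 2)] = 7*(2*s - 1)/(2*(-s^2 + s + 1)^2)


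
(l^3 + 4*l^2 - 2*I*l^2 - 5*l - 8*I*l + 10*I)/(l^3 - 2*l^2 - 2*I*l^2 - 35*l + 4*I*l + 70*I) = (l - 1)/(l - 7)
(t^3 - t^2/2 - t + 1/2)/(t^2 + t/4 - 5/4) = 2*(2*t^2 + t - 1)/(4*t + 5)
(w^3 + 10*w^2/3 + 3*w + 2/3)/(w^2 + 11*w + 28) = (3*w^3 + 10*w^2 + 9*w + 2)/(3*(w^2 + 11*w + 28))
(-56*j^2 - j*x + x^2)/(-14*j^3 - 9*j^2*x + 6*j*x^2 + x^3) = (-8*j + x)/(-2*j^2 - j*x + x^2)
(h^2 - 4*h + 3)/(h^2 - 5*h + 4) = (h - 3)/(h - 4)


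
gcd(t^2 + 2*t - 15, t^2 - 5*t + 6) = t - 3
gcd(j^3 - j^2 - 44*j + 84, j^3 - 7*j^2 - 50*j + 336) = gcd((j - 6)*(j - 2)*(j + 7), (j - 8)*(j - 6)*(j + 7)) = j^2 + j - 42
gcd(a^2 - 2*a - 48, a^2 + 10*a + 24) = a + 6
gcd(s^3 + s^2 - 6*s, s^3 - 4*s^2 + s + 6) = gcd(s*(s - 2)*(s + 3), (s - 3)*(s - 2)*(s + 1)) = s - 2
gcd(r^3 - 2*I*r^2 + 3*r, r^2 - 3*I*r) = r^2 - 3*I*r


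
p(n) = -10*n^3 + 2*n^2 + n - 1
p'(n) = -30*n^2 + 4*n + 1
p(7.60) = -4267.64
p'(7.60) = -1701.40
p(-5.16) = 1420.97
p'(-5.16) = -818.41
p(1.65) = -38.83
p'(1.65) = -74.08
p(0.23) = -0.79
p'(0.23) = 0.33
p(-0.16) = -1.07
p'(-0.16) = -0.41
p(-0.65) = 1.94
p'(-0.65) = -14.28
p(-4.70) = 1076.71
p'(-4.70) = -680.50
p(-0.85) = 5.74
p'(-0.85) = -24.08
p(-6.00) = 2225.00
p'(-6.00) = -1103.00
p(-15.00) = 34184.00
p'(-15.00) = -6809.00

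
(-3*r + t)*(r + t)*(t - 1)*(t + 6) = -3*r^2*t^2 - 15*r^2*t + 18*r^2 - 2*r*t^3 - 10*r*t^2 + 12*r*t + t^4 + 5*t^3 - 6*t^2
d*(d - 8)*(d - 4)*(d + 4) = d^4 - 8*d^3 - 16*d^2 + 128*d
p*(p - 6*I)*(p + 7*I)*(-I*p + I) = -I*p^4 + p^3 + I*p^3 - p^2 - 42*I*p^2 + 42*I*p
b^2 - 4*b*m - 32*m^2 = (b - 8*m)*(b + 4*m)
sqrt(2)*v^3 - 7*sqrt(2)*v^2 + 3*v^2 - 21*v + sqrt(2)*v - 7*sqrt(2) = (v - 7)*(v + sqrt(2))*(sqrt(2)*v + 1)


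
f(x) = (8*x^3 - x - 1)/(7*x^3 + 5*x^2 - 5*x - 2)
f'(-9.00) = 0.01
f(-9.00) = 1.25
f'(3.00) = 0.03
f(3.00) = 0.98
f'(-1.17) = 508.65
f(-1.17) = 24.46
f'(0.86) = -8.99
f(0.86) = 1.74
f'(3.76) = 0.02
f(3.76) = 1.00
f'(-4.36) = 0.09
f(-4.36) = 1.42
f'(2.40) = 0.02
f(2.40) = 0.96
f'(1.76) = -0.02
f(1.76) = 0.95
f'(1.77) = -0.01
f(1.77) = 0.95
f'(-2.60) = 0.46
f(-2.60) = 1.78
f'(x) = (24*x^2 - 1)/(7*x^3 + 5*x^2 - 5*x - 2) + (-21*x^2 - 10*x + 5)*(8*x^3 - x - 1)/(7*x^3 + 5*x^2 - 5*x - 2)^2 = (40*x^4 - 66*x^3 - 22*x^2 + 10*x - 3)/(49*x^6 + 70*x^5 - 45*x^4 - 78*x^3 + 5*x^2 + 20*x + 4)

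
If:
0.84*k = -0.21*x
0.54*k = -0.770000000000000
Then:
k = -1.43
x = 5.70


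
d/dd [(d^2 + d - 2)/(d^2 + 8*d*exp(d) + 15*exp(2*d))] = ((2*d + 1)*(d^2 + 8*d*exp(d) + 15*exp(2*d)) - 2*(d^2 + d - 2)*(4*d*exp(d) + d + 15*exp(2*d) + 4*exp(d)))/(d^2 + 8*d*exp(d) + 15*exp(2*d))^2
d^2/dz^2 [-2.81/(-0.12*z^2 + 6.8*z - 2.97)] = (-0.080928*z^2 + 4.58592*z + 2.81*(0.24*z - 6.8)*(0.48*z - 13.6) - 2.002968)/(0.12*z^2 - 6.8*z + 2.97)^3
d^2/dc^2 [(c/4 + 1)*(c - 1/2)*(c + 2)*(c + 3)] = 3*c^2 + 51*c/4 + 43/4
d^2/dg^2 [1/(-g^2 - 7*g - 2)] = 2*(g^2 + 7*g - (2*g + 7)^2 + 2)/(g^2 + 7*g + 2)^3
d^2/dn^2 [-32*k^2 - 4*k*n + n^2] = 2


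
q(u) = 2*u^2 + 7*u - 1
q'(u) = 4*u + 7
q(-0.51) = -4.05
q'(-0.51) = 4.96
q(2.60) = 30.72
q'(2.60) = 17.40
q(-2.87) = -4.62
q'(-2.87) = -4.48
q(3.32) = 44.28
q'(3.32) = 20.28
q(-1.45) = -6.94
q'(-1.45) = 1.20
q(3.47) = 47.37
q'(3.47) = 20.88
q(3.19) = 41.68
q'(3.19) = 19.76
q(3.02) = 38.38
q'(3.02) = 19.08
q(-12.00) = 203.00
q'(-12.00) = -41.00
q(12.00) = 371.00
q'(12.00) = 55.00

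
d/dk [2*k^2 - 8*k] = 4*k - 8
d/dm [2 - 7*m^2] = -14*m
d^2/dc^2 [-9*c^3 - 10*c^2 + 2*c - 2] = -54*c - 20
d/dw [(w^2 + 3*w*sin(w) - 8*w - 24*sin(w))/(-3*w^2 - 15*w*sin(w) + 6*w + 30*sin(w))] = 2*(w^3*cos(w) - w^2*sin(w) - 10*w^2*cos(w) - 3*w^2 - 14*w*sin(w) + 16*w*cos(w) - 45*sin(w)^2 - 16*sin(w))/(3*(w - 2)^2*(w + 5*sin(w))^2)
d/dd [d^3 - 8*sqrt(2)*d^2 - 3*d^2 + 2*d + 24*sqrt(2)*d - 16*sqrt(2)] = 3*d^2 - 16*sqrt(2)*d - 6*d + 2 + 24*sqrt(2)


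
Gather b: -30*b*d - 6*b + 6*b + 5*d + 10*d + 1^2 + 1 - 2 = -30*b*d + 15*d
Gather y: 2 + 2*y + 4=2*y + 6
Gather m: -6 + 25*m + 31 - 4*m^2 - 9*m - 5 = -4*m^2 + 16*m + 20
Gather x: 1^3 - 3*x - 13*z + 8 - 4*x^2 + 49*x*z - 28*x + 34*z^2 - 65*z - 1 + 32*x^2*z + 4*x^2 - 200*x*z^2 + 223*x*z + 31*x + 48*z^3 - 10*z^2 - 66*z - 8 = 32*x^2*z + x*(-200*z^2 + 272*z) + 48*z^3 + 24*z^2 - 144*z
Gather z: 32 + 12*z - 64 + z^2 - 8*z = z^2 + 4*z - 32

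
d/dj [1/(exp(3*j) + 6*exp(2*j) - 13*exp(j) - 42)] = (-3*exp(2*j) - 12*exp(j) + 13)*exp(j)/(exp(3*j) + 6*exp(2*j) - 13*exp(j) - 42)^2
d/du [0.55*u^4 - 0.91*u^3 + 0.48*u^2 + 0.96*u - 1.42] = 2.2*u^3 - 2.73*u^2 + 0.96*u + 0.96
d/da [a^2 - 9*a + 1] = 2*a - 9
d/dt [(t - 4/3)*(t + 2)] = 2*t + 2/3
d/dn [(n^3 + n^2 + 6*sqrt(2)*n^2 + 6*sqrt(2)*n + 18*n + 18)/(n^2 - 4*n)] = (n^4 - 8*n^3 - 30*sqrt(2)*n^2 - 22*n^2 - 36*n + 72)/(n^2*(n^2 - 8*n + 16))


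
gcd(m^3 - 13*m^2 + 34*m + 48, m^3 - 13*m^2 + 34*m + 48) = m^3 - 13*m^2 + 34*m + 48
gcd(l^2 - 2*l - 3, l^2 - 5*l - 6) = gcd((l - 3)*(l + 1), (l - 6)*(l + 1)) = l + 1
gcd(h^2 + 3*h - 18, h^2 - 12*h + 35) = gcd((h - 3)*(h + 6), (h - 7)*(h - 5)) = 1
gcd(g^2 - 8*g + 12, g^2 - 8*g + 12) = g^2 - 8*g + 12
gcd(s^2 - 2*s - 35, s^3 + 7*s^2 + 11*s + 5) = s + 5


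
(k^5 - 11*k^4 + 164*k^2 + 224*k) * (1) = k^5 - 11*k^4 + 164*k^2 + 224*k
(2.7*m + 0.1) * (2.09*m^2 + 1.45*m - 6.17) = 5.643*m^3 + 4.124*m^2 - 16.514*m - 0.617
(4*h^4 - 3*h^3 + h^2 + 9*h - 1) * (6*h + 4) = 24*h^5 - 2*h^4 - 6*h^3 + 58*h^2 + 30*h - 4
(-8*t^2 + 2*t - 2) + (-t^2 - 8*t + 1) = -9*t^2 - 6*t - 1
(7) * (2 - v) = 14 - 7*v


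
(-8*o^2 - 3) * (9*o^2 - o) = -72*o^4 + 8*o^3 - 27*o^2 + 3*o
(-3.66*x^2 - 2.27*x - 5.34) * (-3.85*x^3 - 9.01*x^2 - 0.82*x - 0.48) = 14.091*x^5 + 41.7161*x^4 + 44.0129*x^3 + 51.7316*x^2 + 5.4684*x + 2.5632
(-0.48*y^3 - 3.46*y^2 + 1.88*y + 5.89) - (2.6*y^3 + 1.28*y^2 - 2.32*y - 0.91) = -3.08*y^3 - 4.74*y^2 + 4.2*y + 6.8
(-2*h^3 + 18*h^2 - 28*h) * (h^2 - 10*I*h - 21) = -2*h^5 + 18*h^4 + 20*I*h^4 + 14*h^3 - 180*I*h^3 - 378*h^2 + 280*I*h^2 + 588*h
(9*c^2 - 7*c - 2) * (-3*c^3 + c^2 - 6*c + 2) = -27*c^5 + 30*c^4 - 55*c^3 + 58*c^2 - 2*c - 4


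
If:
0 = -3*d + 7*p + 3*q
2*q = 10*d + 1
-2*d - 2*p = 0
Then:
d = -3/10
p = 3/10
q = -1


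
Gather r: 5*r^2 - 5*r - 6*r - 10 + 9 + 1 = 5*r^2 - 11*r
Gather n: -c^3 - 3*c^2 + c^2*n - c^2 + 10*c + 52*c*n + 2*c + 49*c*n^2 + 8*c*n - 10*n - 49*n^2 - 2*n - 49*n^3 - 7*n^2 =-c^3 - 4*c^2 + 12*c - 49*n^3 + n^2*(49*c - 56) + n*(c^2 + 60*c - 12)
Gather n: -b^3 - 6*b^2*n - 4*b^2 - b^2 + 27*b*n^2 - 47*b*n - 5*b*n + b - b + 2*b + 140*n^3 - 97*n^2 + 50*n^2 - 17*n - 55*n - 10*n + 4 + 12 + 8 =-b^3 - 5*b^2 + 2*b + 140*n^3 + n^2*(27*b - 47) + n*(-6*b^2 - 52*b - 82) + 24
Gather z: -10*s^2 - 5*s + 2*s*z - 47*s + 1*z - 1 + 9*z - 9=-10*s^2 - 52*s + z*(2*s + 10) - 10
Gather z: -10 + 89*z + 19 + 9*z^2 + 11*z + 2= 9*z^2 + 100*z + 11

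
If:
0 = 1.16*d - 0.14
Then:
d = 0.12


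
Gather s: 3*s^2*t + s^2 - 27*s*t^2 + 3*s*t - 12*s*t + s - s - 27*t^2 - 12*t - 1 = s^2*(3*t + 1) + s*(-27*t^2 - 9*t) - 27*t^2 - 12*t - 1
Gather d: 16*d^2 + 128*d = 16*d^2 + 128*d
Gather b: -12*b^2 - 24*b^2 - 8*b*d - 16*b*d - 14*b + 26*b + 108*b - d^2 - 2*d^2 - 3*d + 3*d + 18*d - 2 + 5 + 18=-36*b^2 + b*(120 - 24*d) - 3*d^2 + 18*d + 21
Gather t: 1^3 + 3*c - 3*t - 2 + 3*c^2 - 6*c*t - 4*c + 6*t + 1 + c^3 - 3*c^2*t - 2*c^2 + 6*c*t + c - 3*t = c^3 - 3*c^2*t + c^2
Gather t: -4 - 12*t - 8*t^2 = -8*t^2 - 12*t - 4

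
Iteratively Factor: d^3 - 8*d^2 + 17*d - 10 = (d - 2)*(d^2 - 6*d + 5) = (d - 2)*(d - 1)*(d - 5)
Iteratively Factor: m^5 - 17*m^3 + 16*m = (m - 4)*(m^4 + 4*m^3 - m^2 - 4*m) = m*(m - 4)*(m^3 + 4*m^2 - m - 4) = m*(m - 4)*(m - 1)*(m^2 + 5*m + 4) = m*(m - 4)*(m - 1)*(m + 1)*(m + 4)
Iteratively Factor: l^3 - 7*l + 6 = (l - 2)*(l^2 + 2*l - 3) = (l - 2)*(l - 1)*(l + 3)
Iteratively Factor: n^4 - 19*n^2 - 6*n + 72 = (n + 3)*(n^3 - 3*n^2 - 10*n + 24) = (n + 3)^2*(n^2 - 6*n + 8) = (n - 2)*(n + 3)^2*(n - 4)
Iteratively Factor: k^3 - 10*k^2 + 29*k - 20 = (k - 1)*(k^2 - 9*k + 20) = (k - 5)*(k - 1)*(k - 4)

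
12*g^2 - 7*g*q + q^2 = (-4*g + q)*(-3*g + q)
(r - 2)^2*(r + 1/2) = r^3 - 7*r^2/2 + 2*r + 2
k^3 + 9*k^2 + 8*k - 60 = (k - 2)*(k + 5)*(k + 6)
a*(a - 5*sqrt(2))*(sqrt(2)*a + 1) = sqrt(2)*a^3 - 9*a^2 - 5*sqrt(2)*a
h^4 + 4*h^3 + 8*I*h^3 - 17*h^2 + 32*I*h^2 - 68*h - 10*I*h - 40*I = (h + 4)*(h + I)*(h + 2*I)*(h + 5*I)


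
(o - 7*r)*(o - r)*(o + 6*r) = o^3 - 2*o^2*r - 41*o*r^2 + 42*r^3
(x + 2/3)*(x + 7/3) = x^2 + 3*x + 14/9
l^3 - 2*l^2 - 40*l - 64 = (l - 8)*(l + 2)*(l + 4)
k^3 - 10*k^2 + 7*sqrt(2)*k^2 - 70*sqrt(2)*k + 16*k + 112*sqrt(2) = (k - 8)*(k - 2)*(k + 7*sqrt(2))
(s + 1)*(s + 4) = s^2 + 5*s + 4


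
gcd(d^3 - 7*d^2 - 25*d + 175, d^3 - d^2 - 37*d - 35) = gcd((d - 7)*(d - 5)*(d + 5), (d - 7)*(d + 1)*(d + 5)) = d^2 - 2*d - 35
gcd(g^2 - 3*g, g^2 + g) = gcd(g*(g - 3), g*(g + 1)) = g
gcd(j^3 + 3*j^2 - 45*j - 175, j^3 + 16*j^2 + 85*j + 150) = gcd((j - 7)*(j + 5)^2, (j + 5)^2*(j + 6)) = j^2 + 10*j + 25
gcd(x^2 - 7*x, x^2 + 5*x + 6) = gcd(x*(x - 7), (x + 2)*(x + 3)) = 1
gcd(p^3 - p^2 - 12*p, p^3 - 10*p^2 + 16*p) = p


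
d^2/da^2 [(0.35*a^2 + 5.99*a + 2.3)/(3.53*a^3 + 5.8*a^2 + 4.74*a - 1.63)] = (8.72263000000001*a^6 + 447.844746*a^5 + 1044.61878*a^4 + 964.948354*a^3 + 1128.580092*a^2 + 798.57018*a + 241.259066)/(43.986977*a^9 + 216.81966*a^8 + 533.441598*a^7 + 716.458759*a^6 + 516.056964*a^5 + 62.795724*a^4 - 134.238765*a^3 - 63.636504*a^2 + 37.781118*a - 4.330747)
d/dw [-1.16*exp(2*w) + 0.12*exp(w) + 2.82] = (0.12 - 2.32*exp(w))*exp(w)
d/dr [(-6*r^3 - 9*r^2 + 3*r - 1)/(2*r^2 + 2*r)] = (-3*r^4 - 6*r^3 - 6*r^2 + r + 1/2)/(r^2*(r^2 + 2*r + 1))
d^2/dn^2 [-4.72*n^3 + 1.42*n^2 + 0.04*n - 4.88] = 2.84 - 28.32*n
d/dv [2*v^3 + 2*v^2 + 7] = 2*v*(3*v + 2)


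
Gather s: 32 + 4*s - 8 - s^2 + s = -s^2 + 5*s + 24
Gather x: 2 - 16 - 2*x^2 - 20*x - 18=-2*x^2 - 20*x - 32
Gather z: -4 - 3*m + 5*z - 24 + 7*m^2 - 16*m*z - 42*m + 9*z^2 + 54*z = 7*m^2 - 45*m + 9*z^2 + z*(59 - 16*m) - 28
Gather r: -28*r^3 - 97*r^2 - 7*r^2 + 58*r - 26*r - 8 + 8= -28*r^3 - 104*r^2 + 32*r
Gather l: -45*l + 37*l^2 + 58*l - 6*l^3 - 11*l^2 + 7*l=-6*l^3 + 26*l^2 + 20*l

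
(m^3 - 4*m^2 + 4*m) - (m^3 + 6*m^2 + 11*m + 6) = -10*m^2 - 7*m - 6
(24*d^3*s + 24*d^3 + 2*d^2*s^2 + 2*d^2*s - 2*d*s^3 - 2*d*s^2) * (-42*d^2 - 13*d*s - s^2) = -1008*d^5*s - 1008*d^5 - 396*d^4*s^2 - 396*d^4*s + 34*d^3*s^3 + 34*d^3*s^2 + 24*d^2*s^4 + 24*d^2*s^3 + 2*d*s^5 + 2*d*s^4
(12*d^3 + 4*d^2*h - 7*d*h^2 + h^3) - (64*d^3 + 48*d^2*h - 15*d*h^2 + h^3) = -52*d^3 - 44*d^2*h + 8*d*h^2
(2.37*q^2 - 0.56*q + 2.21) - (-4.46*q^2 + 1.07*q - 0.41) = 6.83*q^2 - 1.63*q + 2.62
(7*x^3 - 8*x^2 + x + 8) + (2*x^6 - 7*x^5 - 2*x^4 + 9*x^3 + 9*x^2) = 2*x^6 - 7*x^5 - 2*x^4 + 16*x^3 + x^2 + x + 8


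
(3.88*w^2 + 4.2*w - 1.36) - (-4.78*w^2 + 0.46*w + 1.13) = 8.66*w^2 + 3.74*w - 2.49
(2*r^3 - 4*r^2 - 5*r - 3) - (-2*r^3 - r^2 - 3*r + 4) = 4*r^3 - 3*r^2 - 2*r - 7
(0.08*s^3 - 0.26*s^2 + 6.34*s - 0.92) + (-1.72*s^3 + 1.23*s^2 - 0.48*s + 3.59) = -1.64*s^3 + 0.97*s^2 + 5.86*s + 2.67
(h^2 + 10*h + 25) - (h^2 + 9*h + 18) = h + 7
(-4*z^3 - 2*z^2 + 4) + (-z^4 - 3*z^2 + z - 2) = -z^4 - 4*z^3 - 5*z^2 + z + 2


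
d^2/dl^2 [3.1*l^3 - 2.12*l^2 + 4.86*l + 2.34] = 18.6*l - 4.24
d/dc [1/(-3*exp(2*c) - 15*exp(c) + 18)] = (2*exp(c) + 5)*exp(c)/(3*(exp(2*c) + 5*exp(c) - 6)^2)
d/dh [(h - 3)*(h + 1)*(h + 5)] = 3*h^2 + 6*h - 13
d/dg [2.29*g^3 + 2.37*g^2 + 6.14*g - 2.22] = 6.87*g^2 + 4.74*g + 6.14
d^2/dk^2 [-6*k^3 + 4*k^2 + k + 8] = 8 - 36*k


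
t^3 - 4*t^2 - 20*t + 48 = (t - 6)*(t - 2)*(t + 4)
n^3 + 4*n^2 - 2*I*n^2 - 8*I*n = n*(n + 4)*(n - 2*I)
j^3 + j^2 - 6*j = j*(j - 2)*(j + 3)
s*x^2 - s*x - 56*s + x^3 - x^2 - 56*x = (s + x)*(x - 8)*(x + 7)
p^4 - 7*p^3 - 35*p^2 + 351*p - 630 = (p - 6)*(p - 5)*(p - 3)*(p + 7)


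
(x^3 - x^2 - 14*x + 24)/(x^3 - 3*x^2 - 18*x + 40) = (x - 3)/(x - 5)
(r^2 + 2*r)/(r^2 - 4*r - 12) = r/(r - 6)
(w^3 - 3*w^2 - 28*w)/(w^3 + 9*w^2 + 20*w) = (w - 7)/(w + 5)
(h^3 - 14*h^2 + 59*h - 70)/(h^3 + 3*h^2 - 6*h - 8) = (h^2 - 12*h + 35)/(h^2 + 5*h + 4)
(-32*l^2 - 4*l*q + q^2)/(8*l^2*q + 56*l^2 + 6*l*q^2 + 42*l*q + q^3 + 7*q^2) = (-8*l + q)/(2*l*q + 14*l + q^2 + 7*q)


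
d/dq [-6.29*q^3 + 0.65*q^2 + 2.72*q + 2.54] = -18.87*q^2 + 1.3*q + 2.72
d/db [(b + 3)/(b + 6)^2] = -b/(b + 6)^3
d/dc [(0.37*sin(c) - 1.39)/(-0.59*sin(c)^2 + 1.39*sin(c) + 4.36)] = (0.2183*sin(c)^2 - 1.6402*sin(c) + 3.5453)*cos(c)/(0.3481*sin(c)^4 - 1.6402*sin(c)^3 - 3.2127*sin(c)^2 + 12.1208*sin(c) + 19.0096)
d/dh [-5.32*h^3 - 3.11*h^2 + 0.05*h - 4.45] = -15.96*h^2 - 6.22*h + 0.05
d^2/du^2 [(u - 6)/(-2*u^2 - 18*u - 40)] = (-(u - 6)*(2*u + 9)^2 + 3*(u + 1)*(u^2 + 9*u + 20))/(u^2 + 9*u + 20)^3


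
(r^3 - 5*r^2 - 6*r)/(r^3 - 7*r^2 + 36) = r*(r + 1)/(r^2 - r - 6)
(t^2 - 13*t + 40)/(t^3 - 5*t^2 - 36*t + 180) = (t - 8)/(t^2 - 36)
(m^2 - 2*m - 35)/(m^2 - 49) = (m + 5)/(m + 7)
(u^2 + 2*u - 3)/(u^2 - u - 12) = (u - 1)/(u - 4)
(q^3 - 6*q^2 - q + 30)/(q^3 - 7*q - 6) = (q - 5)/(q + 1)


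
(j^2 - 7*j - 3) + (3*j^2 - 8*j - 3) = 4*j^2 - 15*j - 6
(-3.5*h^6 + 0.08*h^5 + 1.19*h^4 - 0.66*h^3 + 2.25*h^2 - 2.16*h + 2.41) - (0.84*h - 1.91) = -3.5*h^6 + 0.08*h^5 + 1.19*h^4 - 0.66*h^3 + 2.25*h^2 - 3.0*h + 4.32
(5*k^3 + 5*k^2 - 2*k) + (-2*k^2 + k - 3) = 5*k^3 + 3*k^2 - k - 3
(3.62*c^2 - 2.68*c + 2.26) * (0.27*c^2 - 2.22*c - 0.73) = 0.9774*c^4 - 8.76*c^3 + 3.9172*c^2 - 3.0608*c - 1.6498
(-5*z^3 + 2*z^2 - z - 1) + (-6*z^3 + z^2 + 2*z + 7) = -11*z^3 + 3*z^2 + z + 6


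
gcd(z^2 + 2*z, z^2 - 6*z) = z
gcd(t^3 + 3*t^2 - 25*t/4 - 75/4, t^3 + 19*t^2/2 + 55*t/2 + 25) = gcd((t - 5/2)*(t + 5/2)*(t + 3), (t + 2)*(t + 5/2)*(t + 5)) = t + 5/2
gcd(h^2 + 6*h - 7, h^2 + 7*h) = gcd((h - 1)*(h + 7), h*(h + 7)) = h + 7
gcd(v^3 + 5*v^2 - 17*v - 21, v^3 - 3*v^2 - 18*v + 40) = 1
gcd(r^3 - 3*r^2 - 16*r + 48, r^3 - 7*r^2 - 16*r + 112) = r^2 - 16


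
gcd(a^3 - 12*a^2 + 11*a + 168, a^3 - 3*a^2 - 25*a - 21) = a^2 - 4*a - 21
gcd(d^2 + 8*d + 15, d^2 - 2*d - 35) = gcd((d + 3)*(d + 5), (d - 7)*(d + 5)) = d + 5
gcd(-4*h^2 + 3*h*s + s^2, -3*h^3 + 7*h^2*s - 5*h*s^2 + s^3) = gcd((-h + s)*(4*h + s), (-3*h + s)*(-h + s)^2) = -h + s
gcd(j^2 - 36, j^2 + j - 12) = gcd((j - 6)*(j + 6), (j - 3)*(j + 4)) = 1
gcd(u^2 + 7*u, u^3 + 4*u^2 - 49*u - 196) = u + 7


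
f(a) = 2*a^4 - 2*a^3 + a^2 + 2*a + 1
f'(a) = 8*a^3 - 6*a^2 + 2*a + 2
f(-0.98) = 3.73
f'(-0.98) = -13.25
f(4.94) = 985.25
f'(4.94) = 829.89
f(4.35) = 580.12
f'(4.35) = 555.67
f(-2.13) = 61.77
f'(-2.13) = -106.79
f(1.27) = 6.26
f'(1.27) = 11.25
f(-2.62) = 132.83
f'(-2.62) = -188.30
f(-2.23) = 73.15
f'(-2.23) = -121.01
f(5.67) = 1747.02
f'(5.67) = 1278.72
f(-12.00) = 45049.00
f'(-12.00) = -14710.00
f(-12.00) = 45049.00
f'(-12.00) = -14710.00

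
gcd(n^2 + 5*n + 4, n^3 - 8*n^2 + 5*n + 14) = n + 1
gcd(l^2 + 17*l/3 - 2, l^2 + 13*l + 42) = l + 6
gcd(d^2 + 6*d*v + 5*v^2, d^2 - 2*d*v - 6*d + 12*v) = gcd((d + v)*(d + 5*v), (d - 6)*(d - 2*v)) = 1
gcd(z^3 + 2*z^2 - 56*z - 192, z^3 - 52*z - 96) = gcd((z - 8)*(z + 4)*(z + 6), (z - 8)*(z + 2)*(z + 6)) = z^2 - 2*z - 48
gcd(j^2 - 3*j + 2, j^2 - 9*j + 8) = j - 1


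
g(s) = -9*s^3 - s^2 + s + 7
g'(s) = -27*s^2 - 2*s + 1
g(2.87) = -211.13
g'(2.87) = -227.14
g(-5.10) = 1169.75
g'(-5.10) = -691.07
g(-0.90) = 11.85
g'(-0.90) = -19.07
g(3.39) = -351.73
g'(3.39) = -316.07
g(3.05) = -254.61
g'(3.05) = -256.27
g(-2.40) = 123.26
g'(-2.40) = -149.72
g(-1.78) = 52.81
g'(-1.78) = -80.99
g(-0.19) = 6.84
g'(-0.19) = 0.41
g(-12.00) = 15403.00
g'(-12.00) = -3863.00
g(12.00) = -15677.00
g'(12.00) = -3911.00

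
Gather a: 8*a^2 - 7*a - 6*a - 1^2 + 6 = 8*a^2 - 13*a + 5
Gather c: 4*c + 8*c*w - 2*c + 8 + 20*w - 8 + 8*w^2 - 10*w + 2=c*(8*w + 2) + 8*w^2 + 10*w + 2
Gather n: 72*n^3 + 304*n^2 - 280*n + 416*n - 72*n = 72*n^3 + 304*n^2 + 64*n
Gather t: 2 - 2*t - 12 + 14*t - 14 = 12*t - 24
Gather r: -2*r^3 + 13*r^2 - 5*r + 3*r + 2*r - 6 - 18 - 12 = -2*r^3 + 13*r^2 - 36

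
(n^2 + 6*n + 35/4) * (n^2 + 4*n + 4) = n^4 + 10*n^3 + 147*n^2/4 + 59*n + 35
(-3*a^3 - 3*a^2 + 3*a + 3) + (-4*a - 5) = -3*a^3 - 3*a^2 - a - 2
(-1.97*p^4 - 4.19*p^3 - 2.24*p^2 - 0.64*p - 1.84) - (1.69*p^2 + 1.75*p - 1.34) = -1.97*p^4 - 4.19*p^3 - 3.93*p^2 - 2.39*p - 0.5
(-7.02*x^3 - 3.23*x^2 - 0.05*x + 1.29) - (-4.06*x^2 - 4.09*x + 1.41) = -7.02*x^3 + 0.83*x^2 + 4.04*x - 0.12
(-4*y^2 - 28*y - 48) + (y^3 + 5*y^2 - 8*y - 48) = y^3 + y^2 - 36*y - 96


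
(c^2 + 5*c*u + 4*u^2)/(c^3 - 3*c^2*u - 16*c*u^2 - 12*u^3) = (-c - 4*u)/(-c^2 + 4*c*u + 12*u^2)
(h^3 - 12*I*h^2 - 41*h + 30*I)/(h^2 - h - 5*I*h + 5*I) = (h^2 - 7*I*h - 6)/(h - 1)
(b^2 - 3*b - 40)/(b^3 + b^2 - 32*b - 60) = (b - 8)/(b^2 - 4*b - 12)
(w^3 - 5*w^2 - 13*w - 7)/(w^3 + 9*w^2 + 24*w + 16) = (w^2 - 6*w - 7)/(w^2 + 8*w + 16)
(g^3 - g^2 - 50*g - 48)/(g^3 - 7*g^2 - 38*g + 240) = (g + 1)/(g - 5)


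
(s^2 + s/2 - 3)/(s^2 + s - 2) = (s - 3/2)/(s - 1)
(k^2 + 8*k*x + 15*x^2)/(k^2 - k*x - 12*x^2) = (-k - 5*x)/(-k + 4*x)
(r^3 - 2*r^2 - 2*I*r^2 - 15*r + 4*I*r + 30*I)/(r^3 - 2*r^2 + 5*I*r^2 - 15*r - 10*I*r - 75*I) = (r - 2*I)/(r + 5*I)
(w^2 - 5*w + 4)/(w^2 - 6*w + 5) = (w - 4)/(w - 5)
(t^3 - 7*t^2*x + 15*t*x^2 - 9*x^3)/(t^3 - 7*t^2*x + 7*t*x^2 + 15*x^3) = (-t^2 + 4*t*x - 3*x^2)/(-t^2 + 4*t*x + 5*x^2)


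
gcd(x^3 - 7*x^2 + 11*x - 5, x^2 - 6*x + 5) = x^2 - 6*x + 5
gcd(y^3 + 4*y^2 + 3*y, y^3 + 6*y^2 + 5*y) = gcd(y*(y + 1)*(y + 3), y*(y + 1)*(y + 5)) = y^2 + y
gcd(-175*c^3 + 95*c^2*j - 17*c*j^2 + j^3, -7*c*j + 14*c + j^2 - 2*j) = 7*c - j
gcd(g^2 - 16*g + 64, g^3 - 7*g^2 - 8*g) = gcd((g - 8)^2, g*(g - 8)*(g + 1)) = g - 8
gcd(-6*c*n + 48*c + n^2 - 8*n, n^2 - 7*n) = 1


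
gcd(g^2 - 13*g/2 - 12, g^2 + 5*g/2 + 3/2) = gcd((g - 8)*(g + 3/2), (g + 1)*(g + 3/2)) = g + 3/2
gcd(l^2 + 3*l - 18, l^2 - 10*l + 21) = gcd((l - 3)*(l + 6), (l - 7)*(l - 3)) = l - 3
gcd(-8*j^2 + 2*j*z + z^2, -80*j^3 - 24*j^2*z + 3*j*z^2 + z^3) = 4*j + z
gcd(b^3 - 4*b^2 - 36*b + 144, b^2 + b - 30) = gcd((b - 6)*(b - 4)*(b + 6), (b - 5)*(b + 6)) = b + 6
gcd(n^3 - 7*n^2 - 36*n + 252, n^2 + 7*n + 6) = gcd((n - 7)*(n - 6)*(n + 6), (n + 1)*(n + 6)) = n + 6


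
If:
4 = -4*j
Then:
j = -1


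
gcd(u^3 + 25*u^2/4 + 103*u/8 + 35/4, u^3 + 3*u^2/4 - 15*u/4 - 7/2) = u + 7/4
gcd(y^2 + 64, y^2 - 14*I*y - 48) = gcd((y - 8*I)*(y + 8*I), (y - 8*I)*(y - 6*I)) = y - 8*I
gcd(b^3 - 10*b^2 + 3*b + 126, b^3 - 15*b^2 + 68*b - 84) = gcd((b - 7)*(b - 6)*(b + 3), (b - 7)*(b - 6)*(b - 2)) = b^2 - 13*b + 42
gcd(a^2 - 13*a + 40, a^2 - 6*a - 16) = a - 8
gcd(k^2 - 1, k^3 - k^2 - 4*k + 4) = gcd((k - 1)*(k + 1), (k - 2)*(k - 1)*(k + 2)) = k - 1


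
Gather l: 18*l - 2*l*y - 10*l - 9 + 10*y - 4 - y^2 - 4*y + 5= l*(8 - 2*y) - y^2 + 6*y - 8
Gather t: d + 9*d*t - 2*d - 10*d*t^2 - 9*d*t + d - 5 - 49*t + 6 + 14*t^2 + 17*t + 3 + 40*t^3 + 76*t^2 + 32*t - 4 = 40*t^3 + t^2*(90 - 10*d)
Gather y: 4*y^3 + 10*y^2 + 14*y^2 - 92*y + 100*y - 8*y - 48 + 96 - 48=4*y^3 + 24*y^2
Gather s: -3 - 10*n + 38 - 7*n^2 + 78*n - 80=-7*n^2 + 68*n - 45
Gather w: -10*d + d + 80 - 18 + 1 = 63 - 9*d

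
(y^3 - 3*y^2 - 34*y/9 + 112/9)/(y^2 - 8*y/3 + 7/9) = (3*y^2 - 2*y - 16)/(3*y - 1)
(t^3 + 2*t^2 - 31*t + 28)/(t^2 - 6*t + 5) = (t^2 + 3*t - 28)/(t - 5)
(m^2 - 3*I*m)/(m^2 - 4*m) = (m - 3*I)/(m - 4)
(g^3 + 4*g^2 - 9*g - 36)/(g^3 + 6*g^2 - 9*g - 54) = (g + 4)/(g + 6)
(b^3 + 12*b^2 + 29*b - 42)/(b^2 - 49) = (b^2 + 5*b - 6)/(b - 7)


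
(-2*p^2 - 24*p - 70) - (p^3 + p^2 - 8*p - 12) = -p^3 - 3*p^2 - 16*p - 58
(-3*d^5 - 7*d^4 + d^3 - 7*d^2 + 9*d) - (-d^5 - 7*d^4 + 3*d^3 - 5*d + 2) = -2*d^5 - 2*d^3 - 7*d^2 + 14*d - 2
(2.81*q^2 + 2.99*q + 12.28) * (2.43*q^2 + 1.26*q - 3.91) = 6.8283*q^4 + 10.8063*q^3 + 22.6207*q^2 + 3.7819*q - 48.0148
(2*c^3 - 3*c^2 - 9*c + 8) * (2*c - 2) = 4*c^4 - 10*c^3 - 12*c^2 + 34*c - 16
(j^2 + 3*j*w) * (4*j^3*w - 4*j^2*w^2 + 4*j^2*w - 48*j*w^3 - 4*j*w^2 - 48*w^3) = 4*j^5*w + 8*j^4*w^2 + 4*j^4*w - 60*j^3*w^3 + 8*j^3*w^2 - 144*j^2*w^4 - 60*j^2*w^3 - 144*j*w^4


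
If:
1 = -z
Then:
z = -1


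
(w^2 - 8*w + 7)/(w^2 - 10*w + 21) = (w - 1)/(w - 3)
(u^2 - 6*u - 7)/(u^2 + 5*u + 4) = (u - 7)/(u + 4)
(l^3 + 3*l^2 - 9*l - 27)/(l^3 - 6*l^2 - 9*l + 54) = (l + 3)/(l - 6)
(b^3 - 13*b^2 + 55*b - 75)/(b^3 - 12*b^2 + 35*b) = (b^2 - 8*b + 15)/(b*(b - 7))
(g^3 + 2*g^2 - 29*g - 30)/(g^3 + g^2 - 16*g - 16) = (g^2 + g - 30)/(g^2 - 16)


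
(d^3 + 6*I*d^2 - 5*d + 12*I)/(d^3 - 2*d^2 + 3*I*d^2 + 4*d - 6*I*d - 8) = (d + 3*I)/(d - 2)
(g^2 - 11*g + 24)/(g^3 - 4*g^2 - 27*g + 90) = (g - 8)/(g^2 - g - 30)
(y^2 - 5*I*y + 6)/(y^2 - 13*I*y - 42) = (y + I)/(y - 7*I)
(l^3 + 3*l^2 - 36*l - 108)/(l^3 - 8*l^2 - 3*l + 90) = (l + 6)/(l - 5)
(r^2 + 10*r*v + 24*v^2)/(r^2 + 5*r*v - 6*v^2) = (r + 4*v)/(r - v)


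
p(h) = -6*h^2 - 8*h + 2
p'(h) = -12*h - 8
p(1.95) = -36.42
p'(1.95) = -31.40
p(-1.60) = -0.56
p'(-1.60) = 11.20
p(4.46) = -153.03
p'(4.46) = -61.52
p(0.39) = -2.03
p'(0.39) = -12.68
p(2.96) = -74.25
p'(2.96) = -43.52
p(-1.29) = 2.34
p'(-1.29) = 7.48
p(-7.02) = -237.52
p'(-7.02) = 76.24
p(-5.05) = -110.62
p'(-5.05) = 52.60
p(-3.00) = -28.00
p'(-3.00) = 28.00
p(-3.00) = -28.00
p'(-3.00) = 28.00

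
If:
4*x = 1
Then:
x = 1/4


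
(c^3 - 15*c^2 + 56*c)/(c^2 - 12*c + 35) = c*(c - 8)/(c - 5)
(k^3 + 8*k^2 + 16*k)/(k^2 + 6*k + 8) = k*(k + 4)/(k + 2)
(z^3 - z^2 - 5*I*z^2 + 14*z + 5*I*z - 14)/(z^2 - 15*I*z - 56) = (z^2 + z*(-1 + 2*I) - 2*I)/(z - 8*I)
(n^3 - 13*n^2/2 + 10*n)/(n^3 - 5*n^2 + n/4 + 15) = 2*n/(2*n + 3)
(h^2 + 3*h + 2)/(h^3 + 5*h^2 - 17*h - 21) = (h + 2)/(h^2 + 4*h - 21)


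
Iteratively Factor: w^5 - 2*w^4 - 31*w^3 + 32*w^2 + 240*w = (w - 5)*(w^4 + 3*w^3 - 16*w^2 - 48*w) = w*(w - 5)*(w^3 + 3*w^2 - 16*w - 48) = w*(w - 5)*(w + 3)*(w^2 - 16) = w*(w - 5)*(w - 4)*(w + 3)*(w + 4)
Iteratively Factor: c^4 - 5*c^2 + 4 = (c + 1)*(c^3 - c^2 - 4*c + 4) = (c - 1)*(c + 1)*(c^2 - 4) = (c - 2)*(c - 1)*(c + 1)*(c + 2)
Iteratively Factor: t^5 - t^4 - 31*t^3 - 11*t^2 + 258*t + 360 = (t + 3)*(t^4 - 4*t^3 - 19*t^2 + 46*t + 120) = (t - 4)*(t + 3)*(t^3 - 19*t - 30) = (t - 5)*(t - 4)*(t + 3)*(t^2 + 5*t + 6) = (t - 5)*(t - 4)*(t + 3)^2*(t + 2)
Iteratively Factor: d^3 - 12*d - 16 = (d + 2)*(d^2 - 2*d - 8) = (d + 2)^2*(d - 4)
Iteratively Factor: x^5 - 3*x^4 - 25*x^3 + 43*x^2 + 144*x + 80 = (x - 5)*(x^4 + 2*x^3 - 15*x^2 - 32*x - 16) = (x - 5)*(x + 4)*(x^3 - 2*x^2 - 7*x - 4) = (x - 5)*(x - 4)*(x + 4)*(x^2 + 2*x + 1) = (x - 5)*(x - 4)*(x + 1)*(x + 4)*(x + 1)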